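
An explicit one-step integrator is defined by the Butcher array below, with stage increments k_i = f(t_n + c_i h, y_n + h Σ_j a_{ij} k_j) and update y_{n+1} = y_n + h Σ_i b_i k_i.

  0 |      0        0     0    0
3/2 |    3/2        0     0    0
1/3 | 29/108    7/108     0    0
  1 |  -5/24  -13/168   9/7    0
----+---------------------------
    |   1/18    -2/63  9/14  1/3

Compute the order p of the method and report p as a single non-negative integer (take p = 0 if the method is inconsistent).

4

b = (1/18, -2/63, 9/14, 1/3)
c = (0, 3/2, 1/3, 1)
Ac = (0, 0, 7/72, 5/16)
Σ b_i: 1/18·1 + (-2/63)·1 + 9/14·1 + 1/3·1 = 1 ✓
b·c: (-2/63)·3/2 + 9/14·1/3 + 1/3·1 = 1/2 ✓
b·c²: (-2/63)·9/4 + 9/14·1/9 + 1/3·1 = 1/3 ✓
b·Ac: 9/14·7/72 + 1/3·5/16 = 1/6 ✓
b·c³: (-2/63)·27/8 + 9/14·1/27 + 1/3·1 = 1/4 ✓
b·(c∘Ac): 9/14·7/216 + 1/3·5/16 = 1/8 ✓
b·Ac²: 9/14·7/48 + 1/3·(-1/32) = 1/12 ✓
b·A²c: 1/3·1/8 = 1/24 ✓; 4 stages ⇒ order 4.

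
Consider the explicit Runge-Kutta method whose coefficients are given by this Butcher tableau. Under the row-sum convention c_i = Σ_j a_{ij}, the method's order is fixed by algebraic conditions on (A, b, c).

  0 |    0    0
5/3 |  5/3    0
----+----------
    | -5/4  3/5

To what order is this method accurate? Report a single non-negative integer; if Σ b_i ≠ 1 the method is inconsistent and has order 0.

b = (-5/4, 3/5)
c = (0, 5/3)
Σ b_i: (-5/4)·1 + 3/5·1 = -13/20 ≠ 1 ⇒ order 0.

0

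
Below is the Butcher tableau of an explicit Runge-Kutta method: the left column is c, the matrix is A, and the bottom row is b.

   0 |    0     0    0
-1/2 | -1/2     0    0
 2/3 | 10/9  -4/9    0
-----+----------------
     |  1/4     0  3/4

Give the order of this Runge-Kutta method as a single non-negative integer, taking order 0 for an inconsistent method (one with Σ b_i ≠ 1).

b = (1/4, 0, 3/4)
c = (0, -1/2, 2/3)
Ac = (0, 0, 2/9)
Σ b_i: 1/4·1 + 3/4·1 = 1 ✓
b·c: 3/4·2/3 = 1/2 ✓
b·c²: 3/4·4/9 = 1/3 ✓
b·Ac: 3/4·2/9 = 1/6 ✓; 3 stages ⇒ order 3.

3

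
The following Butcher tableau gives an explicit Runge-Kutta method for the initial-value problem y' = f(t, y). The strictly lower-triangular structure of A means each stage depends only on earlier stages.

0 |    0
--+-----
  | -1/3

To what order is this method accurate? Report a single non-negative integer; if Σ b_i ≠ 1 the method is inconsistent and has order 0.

0

b = (-1/3)
c = (0)
Σ b_i: (-1/3)·1 = -1/3 ≠ 1 ⇒ order 0.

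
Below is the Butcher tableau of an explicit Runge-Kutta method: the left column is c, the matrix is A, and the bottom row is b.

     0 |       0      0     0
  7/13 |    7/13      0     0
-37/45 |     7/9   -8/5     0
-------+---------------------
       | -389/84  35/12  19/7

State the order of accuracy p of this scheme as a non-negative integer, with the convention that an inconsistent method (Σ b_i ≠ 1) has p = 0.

1

b = (-389/84, 35/12, 19/7)
c = (0, 7/13, -37/45)
Ac = (0, 0, -56/65)
Σ b_i: (-389/84)·1 + 35/12·1 + 19/7·1 = 1 ✓
b·c: 35/12·7/13 + 19/7·(-37/45) = -10831/16380 ≠ 1/2 ⇒ order 1.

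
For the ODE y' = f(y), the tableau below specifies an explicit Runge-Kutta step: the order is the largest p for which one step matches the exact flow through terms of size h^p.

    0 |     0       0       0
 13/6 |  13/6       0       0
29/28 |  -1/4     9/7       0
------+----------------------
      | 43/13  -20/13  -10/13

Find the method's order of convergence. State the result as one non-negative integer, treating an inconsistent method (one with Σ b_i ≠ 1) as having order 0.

1

b = (43/13, -20/13, -10/13)
c = (0, 13/6, 29/28)
Ac = (0, 0, 39/14)
Σ b_i: 43/13·1 + (-20/13)·1 + (-10/13)·1 = 1 ✓
b·c: (-20/13)·13/6 + (-10/13)·29/28 = -2255/546 ≠ 1/2 ⇒ order 1.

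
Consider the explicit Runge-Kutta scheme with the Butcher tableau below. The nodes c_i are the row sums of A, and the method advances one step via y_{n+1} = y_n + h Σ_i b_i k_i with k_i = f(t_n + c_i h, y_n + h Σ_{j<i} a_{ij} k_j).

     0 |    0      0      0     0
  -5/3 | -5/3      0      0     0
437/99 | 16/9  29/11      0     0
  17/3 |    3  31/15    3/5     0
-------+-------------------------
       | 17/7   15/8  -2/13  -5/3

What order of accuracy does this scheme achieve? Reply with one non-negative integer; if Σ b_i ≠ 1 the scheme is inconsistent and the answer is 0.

0

b = (17/7, 15/8, -2/13, -5/3)
c = (0, -5/3, 437/99, 17/3)
Ac = (0, 0, -145/33, -394/495)
Σ b_i: 17/7·1 + 15/8·1 + (-2/13)·1 + (-5/3)·1 = 5423/2184 ≠ 1 ⇒ order 0.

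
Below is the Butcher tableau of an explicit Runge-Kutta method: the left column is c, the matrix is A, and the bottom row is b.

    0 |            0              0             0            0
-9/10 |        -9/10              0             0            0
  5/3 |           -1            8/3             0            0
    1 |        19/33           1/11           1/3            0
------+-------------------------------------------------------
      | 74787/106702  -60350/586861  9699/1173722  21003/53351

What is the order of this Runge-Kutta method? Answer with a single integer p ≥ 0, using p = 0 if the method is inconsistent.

b = (74787/106702, -60350/586861, 9699/1173722, 21003/53351)
c = (0, -9/10, 5/3, 1)
Ac = (0, 0, -12/5, 469/990)
Σ b_i: 74787/106702·1 + (-60350/586861)·1 + 9699/1173722·1 + 21003/53351·1 = 1 ✓
b·c: (-60350/586861)·(-9/10) + 9699/1173722·5/3 + 21003/53351·1 = 1/2 ✓
b·c²: (-60350/586861)·81/100 + 9699/1173722·25/9 + 21003/53351·1 = 1/3 ✓
b·Ac: 9699/1173722·(-12/5) + 21003/53351·469/990 = 1/6 ✓
b·c³: (-60350/586861)·(-729/1000) + 9699/1173722·125/27 + 21003/53351·1 = 4867847/9603180 ≠ 1/4 ⇒ order 3.
b·(c∘Ac): 9699/1173722·(-4) + 21003/53351·469/990 = 2701529/17605830 ≠ 1/8
b·Ac²: 9699/1173722·54/25 + 21003/53351·29687/29700 = 3950293/9603180 ≠ 1/12
b·A²c: 21003/53351·(-4/5) = -84012/266755 ≠ 1/24

3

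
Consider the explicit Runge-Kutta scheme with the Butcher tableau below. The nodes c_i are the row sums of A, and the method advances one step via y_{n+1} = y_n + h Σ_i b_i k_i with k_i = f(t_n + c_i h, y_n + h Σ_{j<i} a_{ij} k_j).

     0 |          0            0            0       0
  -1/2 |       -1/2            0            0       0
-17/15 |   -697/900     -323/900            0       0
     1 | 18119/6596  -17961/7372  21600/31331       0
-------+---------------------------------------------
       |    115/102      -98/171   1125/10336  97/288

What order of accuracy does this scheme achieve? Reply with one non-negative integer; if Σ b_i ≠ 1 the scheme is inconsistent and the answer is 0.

4

b = (115/102, -98/171, 1125/10336, 97/288)
c = (0, -1/2, -17/15, 1)
Ac = (0, 0, 323/1800, 339/776)
Σ b_i: 115/102·1 + (-98/171)·1 + 1125/10336·1 + 97/288·1 = 1 ✓
b·c: (-98/171)·(-1/2) + 1125/10336·(-17/15) + 97/288·1 = 1/2 ✓
b·c²: (-98/171)·1/4 + 1125/10336·289/225 + 97/288·1 = 1/3 ✓
b·Ac: 1125/10336·323/1800 + 97/288·339/776 = 1/6 ✓
b·c³: (-98/171)·(-1/8) + 1125/10336·(-4913/3375) + 97/288·1 = 1/4 ✓
b·(c∘Ac): 1125/10336·(-5491/27000) + 97/288·339/776 = 1/8 ✓
b·Ac²: 1125/10336·(-323/3600) + 97/288·429/1552 = 1/12 ✓
b·A²c: 97/288·12/97 = 1/24 ✓; 4 stages ⇒ order 4.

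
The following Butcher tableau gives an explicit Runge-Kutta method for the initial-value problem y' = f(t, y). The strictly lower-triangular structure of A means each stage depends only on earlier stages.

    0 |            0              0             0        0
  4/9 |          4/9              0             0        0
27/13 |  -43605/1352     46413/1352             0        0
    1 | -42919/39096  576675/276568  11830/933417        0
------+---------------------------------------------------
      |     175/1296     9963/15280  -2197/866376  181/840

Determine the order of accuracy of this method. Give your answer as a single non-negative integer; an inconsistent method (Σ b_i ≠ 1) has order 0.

4

b = (175/1296, 9963/15280, -2197/866376, 181/840)
c = (0, 4/9, 27/13, 1)
Ac = (0, 0, 5157/338, 345/362)
Σ b_i: 175/1296·1 + 9963/15280·1 + (-2197/866376)·1 + 181/840·1 = 1 ✓
b·c: 9963/15280·4/9 + (-2197/866376)·27/13 + 181/840·1 = 1/2 ✓
b·c²: 9963/15280·16/81 + (-2197/866376)·729/169 + 181/840·1 = 1/3 ✓
b·Ac: (-2197/866376)·5157/338 + 181/840·345/362 = 1/6 ✓
b·c³: 9963/15280·64/729 + (-2197/866376)·19683/2197 + 181/840·1 = 1/4 ✓
b·(c∘Ac): (-2197/866376)·139239/4394 + 181/840·345/362 = 1/8 ✓
b·Ac²: (-2197/866376)·1146/169 + 181/840·760/1629 = 1/12 ✓
b·A²c: 181/840·35/181 = 1/24 ✓; 4 stages ⇒ order 4.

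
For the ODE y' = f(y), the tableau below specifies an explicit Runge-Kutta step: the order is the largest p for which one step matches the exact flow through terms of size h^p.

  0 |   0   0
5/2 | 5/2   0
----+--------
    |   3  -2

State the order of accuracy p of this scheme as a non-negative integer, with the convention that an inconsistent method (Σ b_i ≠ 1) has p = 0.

1

b = (3, -2)
c = (0, 5/2)
Σ b_i: 3·1 + (-2)·1 = 1 ✓
b·c: (-2)·5/2 = -5 ≠ 1/2 ⇒ order 1.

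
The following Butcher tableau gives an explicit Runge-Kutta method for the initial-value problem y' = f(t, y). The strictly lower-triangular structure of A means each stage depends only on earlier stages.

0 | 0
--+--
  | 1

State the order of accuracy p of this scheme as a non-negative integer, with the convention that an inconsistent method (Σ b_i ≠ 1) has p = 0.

b = (1)
c = (0)
Σ b_i: 1·1 = 1 ✓; 1 stage ⇒ order 1.

1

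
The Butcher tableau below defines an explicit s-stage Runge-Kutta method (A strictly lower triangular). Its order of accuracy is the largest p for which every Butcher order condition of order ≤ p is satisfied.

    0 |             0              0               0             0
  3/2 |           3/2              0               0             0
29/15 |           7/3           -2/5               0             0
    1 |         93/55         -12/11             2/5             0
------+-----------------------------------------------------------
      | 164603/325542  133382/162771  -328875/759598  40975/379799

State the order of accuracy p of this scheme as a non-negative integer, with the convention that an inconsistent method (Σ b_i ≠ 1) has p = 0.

b = (164603/325542, 133382/162771, -328875/759598, 40975/379799)
c = (0, 3/2, 29/15, 1)
Ac = (0, 0, -3/5, -712/825)
Σ b_i: 164603/325542·1 + 133382/162771·1 + (-328875/759598)·1 + 40975/379799·1 = 1 ✓
b·c: 133382/162771·3/2 + (-328875/759598)·29/15 + 40975/379799·1 = 1/2 ✓
b·c²: 133382/162771·9/4 + (-328875/759598)·841/225 + 40975/379799·1 = 1/3 ✓
b·Ac: (-328875/759598)·(-3/5) + 40975/379799·(-712/825) = 1/6 ✓
b·c³: 133382/162771·27/8 + (-328875/759598)·24389/3375 + 40975/379799·1 = -498487/1953252 ≠ 1/4 ⇒ order 3.
b·(c∘Ac): (-328875/759598)·(-29/25) + 40975/379799·(-712/825) = 133187/325542 ≠ 1/8
b·Ac²: (-328875/759598)·(-9/10) + 40975/379799·(-11873/12375) = 19562567/68363820 ≠ 1/12
b·A²c: 40975/379799·(-6/25) = -9834/379799 ≠ 1/24

3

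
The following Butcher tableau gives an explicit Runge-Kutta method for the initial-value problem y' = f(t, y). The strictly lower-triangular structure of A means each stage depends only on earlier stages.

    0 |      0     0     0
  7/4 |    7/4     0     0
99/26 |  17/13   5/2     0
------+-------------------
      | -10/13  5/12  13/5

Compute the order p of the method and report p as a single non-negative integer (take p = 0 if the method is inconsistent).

0

b = (-10/13, 5/12, 13/5)
c = (0, 7/4, 99/26)
Ac = (0, 0, 35/8)
Σ b_i: (-10/13)·1 + 5/12·1 + 13/5·1 = 1753/780 ≠ 1 ⇒ order 0.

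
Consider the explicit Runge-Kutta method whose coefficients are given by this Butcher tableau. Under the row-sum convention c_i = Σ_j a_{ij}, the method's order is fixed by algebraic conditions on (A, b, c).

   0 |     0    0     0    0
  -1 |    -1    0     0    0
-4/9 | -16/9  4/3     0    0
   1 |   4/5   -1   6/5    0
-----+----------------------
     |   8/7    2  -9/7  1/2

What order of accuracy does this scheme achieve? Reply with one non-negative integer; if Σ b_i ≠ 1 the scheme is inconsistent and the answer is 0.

b = (8/7, 2, -9/7, 1/2)
c = (0, -1, -4/9, 1)
Ac = (0, 0, -4/3, 7/15)
Σ b_i: 8/7·1 + 2·1 + (-9/7)·1 + 1/2·1 = 33/14 ≠ 1 ⇒ order 0.

0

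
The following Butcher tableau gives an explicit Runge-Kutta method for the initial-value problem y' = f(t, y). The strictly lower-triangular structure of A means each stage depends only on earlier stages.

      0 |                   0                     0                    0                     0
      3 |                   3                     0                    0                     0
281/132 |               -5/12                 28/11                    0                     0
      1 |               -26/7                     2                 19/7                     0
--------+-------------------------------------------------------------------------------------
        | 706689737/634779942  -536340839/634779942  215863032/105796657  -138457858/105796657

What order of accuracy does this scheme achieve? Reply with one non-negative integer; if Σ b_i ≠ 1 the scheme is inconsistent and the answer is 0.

3

b = (706689737/634779942, -536340839/634779942, 215863032/105796657, -138457858/105796657)
c = (0, 3, 281/132, 1)
Ac = (0, 0, 84/11, 10883/924)
Σ b_i: 706689737/634779942·1 + (-536340839/634779942)·1 + 215863032/105796657·1 + (-138457858/105796657)·1 = 1 ✓
b·c: (-536340839/634779942)·3 + 215863032/105796657·281/132 + (-138457858/105796657)·1 = 1/2 ✓
b·c²: (-536340839/634779942)·9 + 215863032/105796657·78961/17424 + (-138457858/105796657)·1 = 1/3 ✓
b·Ac: 215863032/105796657·84/11 + (-138457858/105796657)·10883/924 = 1/6 ✓
b·c³: (-536340839/634779942)·27 + 215863032/105796657·22188041/2299968 + (-138457858/105796657)·1 = -371873722079/83790952344 ≠ 1/4 ⇒ order 3.
b·(c∘Ac): 215863032/105796657·1967/121 + (-138457858/105796657)·10883/924 = 11270018593/634779942 ≠ 1/8
b·Ac²: 215863032/105796657·252/11 + (-138457858/105796657)·3695683/121968 = 593915268017/83790952344 ≠ 1/12
b·A²c: (-138457858/105796657)·228/11 = -2869853784/105796657 ≠ 1/24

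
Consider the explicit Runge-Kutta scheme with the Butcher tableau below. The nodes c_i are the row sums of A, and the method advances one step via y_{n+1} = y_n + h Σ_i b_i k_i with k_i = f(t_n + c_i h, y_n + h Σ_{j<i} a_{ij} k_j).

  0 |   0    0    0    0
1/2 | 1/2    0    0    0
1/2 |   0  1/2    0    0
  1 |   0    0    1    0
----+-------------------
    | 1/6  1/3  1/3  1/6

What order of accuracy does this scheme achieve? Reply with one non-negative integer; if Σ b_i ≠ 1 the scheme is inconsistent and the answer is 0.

b = (1/6, 1/3, 1/3, 1/6)
c = (0, 1/2, 1/2, 1)
Ac = (0, 0, 1/4, 1/2)
Σ b_i: 1/6·1 + 1/3·1 + 1/3·1 + 1/6·1 = 1 ✓
b·c: 1/3·1/2 + 1/3·1/2 + 1/6·1 = 1/2 ✓
b·c²: 1/3·1/4 + 1/3·1/4 + 1/6·1 = 1/3 ✓
b·Ac: 1/3·1/4 + 1/6·1/2 = 1/6 ✓
b·c³: 1/3·1/8 + 1/3·1/8 + 1/6·1 = 1/4 ✓
b·(c∘Ac): 1/3·1/8 + 1/6·1/2 = 1/8 ✓
b·Ac²: 1/3·1/8 + 1/6·1/4 = 1/12 ✓
b·A²c: 1/6·1/4 = 1/24 ✓; 4 stages ⇒ order 4.

4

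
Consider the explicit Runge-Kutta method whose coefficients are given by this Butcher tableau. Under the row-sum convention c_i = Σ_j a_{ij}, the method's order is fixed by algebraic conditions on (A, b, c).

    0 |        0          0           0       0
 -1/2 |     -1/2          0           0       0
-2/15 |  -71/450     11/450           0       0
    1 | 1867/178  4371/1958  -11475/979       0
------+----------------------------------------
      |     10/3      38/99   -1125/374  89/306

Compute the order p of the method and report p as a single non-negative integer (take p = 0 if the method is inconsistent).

4

b = (10/3, 38/99, -1125/374, 89/306)
c = (0, -1/2, -2/15, 1)
Ac = (0, 0, -11/900, 159/356)
Σ b_i: 10/3·1 + 38/99·1 + (-1125/374)·1 + 89/306·1 = 1 ✓
b·c: 38/99·(-1/2) + (-1125/374)·(-2/15) + 89/306·1 = 1/2 ✓
b·c²: 38/99·1/4 + (-1125/374)·4/225 + 89/306·1 = 1/3 ✓
b·Ac: (-1125/374)·(-11/900) + 89/306·159/356 = 1/6 ✓
b·c³: 38/99·(-1/8) + (-1125/374)·(-8/3375) + 89/306·1 = 1/4 ✓
b·(c∘Ac): (-1125/374)·11/6750 + 89/306·159/356 = 1/8 ✓
b·Ac²: (-1125/374)·11/1800 + 89/306·249/712 = 1/12 ✓
b·A²c: 89/306·51/356 = 1/24 ✓; 4 stages ⇒ order 4.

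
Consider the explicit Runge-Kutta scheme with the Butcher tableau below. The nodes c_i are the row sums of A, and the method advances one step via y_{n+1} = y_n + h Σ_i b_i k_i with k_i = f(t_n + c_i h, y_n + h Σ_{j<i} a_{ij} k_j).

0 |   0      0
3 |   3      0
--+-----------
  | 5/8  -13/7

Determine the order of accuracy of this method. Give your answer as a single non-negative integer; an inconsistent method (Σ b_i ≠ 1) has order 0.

0

b = (5/8, -13/7)
c = (0, 3)
Σ b_i: 5/8·1 + (-13/7)·1 = -69/56 ≠ 1 ⇒ order 0.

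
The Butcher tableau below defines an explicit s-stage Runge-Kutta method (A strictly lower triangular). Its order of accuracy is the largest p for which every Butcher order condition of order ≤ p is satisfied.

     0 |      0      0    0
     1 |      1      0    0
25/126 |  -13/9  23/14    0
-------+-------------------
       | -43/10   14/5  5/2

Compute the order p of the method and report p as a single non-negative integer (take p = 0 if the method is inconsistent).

b = (-43/10, 14/5, 5/2)
c = (0, 1, 25/126)
Ac = (0, 0, 23/14)
Σ b_i: (-43/10)·1 + 14/5·1 + 5/2·1 = 1 ✓
b·c: 14/5·1 + 5/2·25/126 = 4153/1260 ≠ 1/2 ⇒ order 1.

1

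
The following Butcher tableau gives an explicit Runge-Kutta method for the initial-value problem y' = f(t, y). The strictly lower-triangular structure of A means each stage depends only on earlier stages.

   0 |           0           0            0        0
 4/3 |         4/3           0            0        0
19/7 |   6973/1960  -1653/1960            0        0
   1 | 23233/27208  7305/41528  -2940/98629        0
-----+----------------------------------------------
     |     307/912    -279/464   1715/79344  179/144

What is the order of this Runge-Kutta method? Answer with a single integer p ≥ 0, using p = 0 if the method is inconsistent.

b = (307/912, -279/464, 1715/79344, 179/144)
c = (0, 4/3, 19/7, 1)
Ac = (0, 0, -551/490, 55/358)
Σ b_i: 307/912·1 + (-279/464)·1 + 1715/79344·1 + 179/144·1 = 1 ✓
b·c: (-279/464)·4/3 + 1715/79344·19/7 + 179/144·1 = 1/2 ✓
b·c²: (-279/464)·16/9 + 1715/79344·361/49 + 179/144·1 = 1/3 ✓
b·Ac: 1715/79344·(-551/490) + 179/144·55/358 = 1/6 ✓
b·c³: (-279/464)·64/27 + 1715/79344·6859/343 + 179/144·1 = 1/4 ✓
b·(c∘Ac): 1715/79344·(-10469/3430) + 179/144·55/358 = 1/8 ✓
b·Ac²: 1715/79344·(-1102/735) + 179/144·50/537 = 1/12 ✓
b·A²c: 179/144·6/179 = 1/24 ✓; 4 stages ⇒ order 4.

4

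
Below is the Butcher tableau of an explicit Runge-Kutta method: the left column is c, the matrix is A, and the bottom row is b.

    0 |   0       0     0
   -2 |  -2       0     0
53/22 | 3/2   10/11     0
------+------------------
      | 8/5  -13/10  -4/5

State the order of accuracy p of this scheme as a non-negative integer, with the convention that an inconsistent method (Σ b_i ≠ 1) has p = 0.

0

b = (8/5, -13/10, -4/5)
c = (0, -2, 53/22)
Ac = (0, 0, -20/11)
Σ b_i: 8/5·1 + (-13/10)·1 + (-4/5)·1 = -1/2 ≠ 1 ⇒ order 0.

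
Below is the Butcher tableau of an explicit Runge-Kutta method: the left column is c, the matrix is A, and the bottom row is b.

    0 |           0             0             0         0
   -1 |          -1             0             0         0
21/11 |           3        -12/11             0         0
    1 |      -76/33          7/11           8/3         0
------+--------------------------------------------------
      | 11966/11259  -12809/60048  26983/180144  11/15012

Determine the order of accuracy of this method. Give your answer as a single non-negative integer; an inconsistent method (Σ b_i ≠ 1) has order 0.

b = (11966/11259, -12809/60048, 26983/180144, 11/15012)
c = (0, -1, 21/11, 1)
Ac = (0, 0, 12/11, 49/11)
Σ b_i: 11966/11259·1 + (-12809/60048)·1 + 26983/180144·1 + 11/15012·1 = 1 ✓
b·c: (-12809/60048)·(-1) + 26983/180144·21/11 + 11/15012·1 = 1/2 ✓
b·c²: (-12809/60048)·1 + 26983/180144·441/121 + 11/15012·1 = 1/3 ✓
b·Ac: 26983/180144·12/11 + 11/15012·49/11 = 1/6 ✓
b·c³: (-12809/60048)·(-1) + 26983/180144·9261/1331 + 11/15012·1 = 103723/82566 ≠ 1/4 ⇒ order 3.
b·(c∘Ac): 26983/180144·252/121 + 11/15012·49/11 = 1183/3753 ≠ 1/8
b·Ac²: 26983/180144·(-12/11) + 11/15012·1253/121 = -12865/82566 ≠ 1/12
b·A²c: 11/15012·32/11 = 8/3753 ≠ 1/24

3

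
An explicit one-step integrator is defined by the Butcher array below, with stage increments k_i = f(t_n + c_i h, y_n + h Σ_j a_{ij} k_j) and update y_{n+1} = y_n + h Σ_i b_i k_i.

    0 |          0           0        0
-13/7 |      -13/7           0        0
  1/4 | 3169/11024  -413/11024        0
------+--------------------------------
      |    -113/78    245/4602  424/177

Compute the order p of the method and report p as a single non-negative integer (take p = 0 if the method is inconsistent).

3

b = (-113/78, 245/4602, 424/177)
c = (0, -13/7, 1/4)
Ac = (0, 0, 59/848)
Σ b_i: (-113/78)·1 + 245/4602·1 + 424/177·1 = 1 ✓
b·c: 245/4602·(-13/7) + 424/177·1/4 = 1/2 ✓
b·c²: 245/4602·169/49 + 424/177·1/16 = 1/3 ✓
b·Ac: 424/177·59/848 = 1/6 ✓; 3 stages ⇒ order 3.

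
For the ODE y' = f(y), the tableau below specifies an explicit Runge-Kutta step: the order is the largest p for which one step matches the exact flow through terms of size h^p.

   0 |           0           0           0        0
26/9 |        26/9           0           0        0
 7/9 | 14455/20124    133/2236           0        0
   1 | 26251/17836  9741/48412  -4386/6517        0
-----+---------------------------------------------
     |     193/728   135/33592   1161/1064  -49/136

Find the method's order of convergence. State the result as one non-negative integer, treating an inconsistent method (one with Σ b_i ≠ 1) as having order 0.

b = (193/728, 135/33592, 1161/1064, -49/136)
c = (0, 26/9, 7/9, 1)
Ac = (0, 0, 133/774, 17/294)
Σ b_i: 193/728·1 + 135/33592·1 + 1161/1064·1 + (-49/136)·1 = 1 ✓
b·c: 135/33592·26/9 + 1161/1064·7/9 + (-49/136)·1 = 1/2 ✓
b·c²: 135/33592·676/81 + 1161/1064·49/81 + (-49/136)·1 = 1/3 ✓
b·Ac: 1161/1064·133/774 + (-49/136)·17/294 = 1/6 ✓
b·c³: 135/33592·17576/729 + 1161/1064·343/729 + (-49/136)·1 = 1/4 ✓
b·(c∘Ac): 1161/1064·931/6966 + (-49/136)·17/294 = 1/8 ✓
b·Ac²: 1161/1064·1729/3483 + (-49/136)·187/147 = 1/12 ✓
b·A²c: (-49/136)·(-17/147) = 1/24 ✓; 4 stages ⇒ order 4.

4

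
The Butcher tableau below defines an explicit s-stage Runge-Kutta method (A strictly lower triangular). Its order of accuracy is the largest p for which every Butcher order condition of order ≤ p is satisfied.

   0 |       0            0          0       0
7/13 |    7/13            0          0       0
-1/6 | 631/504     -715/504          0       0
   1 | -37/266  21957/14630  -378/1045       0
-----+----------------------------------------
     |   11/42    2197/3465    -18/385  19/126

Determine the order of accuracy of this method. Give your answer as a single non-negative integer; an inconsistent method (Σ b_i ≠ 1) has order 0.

b = (11/42, 2197/3465, -18/385, 19/126)
c = (0, 7/13, -1/6, 1)
Ac = (0, 0, -55/72, 33/38)
Σ b_i: 11/42·1 + 2197/3465·1 + (-18/385)·1 + 19/126·1 = 1 ✓
b·c: 2197/3465·7/13 + (-18/385)·(-1/6) + 19/126·1 = 1/2 ✓
b·c²: 2197/3465·49/169 + (-18/385)·1/36 + 19/126·1 = 1/3 ✓
b·Ac: (-18/385)·(-55/72) + 19/126·33/38 = 1/6 ✓
b·c³: 2197/3465·343/2197 + (-18/385)·(-1/216) + 19/126·1 = 1/4 ✓
b·(c∘Ac): (-18/385)·55/432 + 19/126·33/38 = 1/8 ✓
b·Ac²: (-18/385)·(-385/936) + 19/126·105/247 = 1/12 ✓
b·A²c: 19/126·21/76 = 1/24 ✓; 4 stages ⇒ order 4.

4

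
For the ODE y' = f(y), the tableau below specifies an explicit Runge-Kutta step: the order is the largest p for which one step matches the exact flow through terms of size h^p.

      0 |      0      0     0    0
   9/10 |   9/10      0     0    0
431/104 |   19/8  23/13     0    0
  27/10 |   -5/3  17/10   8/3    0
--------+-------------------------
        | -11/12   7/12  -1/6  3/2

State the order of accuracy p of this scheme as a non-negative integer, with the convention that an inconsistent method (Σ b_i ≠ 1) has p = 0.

b = (-11/12, 7/12, -1/6, 3/2)
c = (0, 9/10, 431/104, 27/10)
Ac = (0, 0, 207/130, 49067/3900)
Σ b_i: (-11/12)·1 + 7/12·1 + (-1/6)·1 + 3/2·1 = 1 ✓
b·c: 7/12·9/10 + (-1/6)·431/104 + 3/2·27/10 = 12119/3120 ≠ 1/2 ⇒ order 1.

1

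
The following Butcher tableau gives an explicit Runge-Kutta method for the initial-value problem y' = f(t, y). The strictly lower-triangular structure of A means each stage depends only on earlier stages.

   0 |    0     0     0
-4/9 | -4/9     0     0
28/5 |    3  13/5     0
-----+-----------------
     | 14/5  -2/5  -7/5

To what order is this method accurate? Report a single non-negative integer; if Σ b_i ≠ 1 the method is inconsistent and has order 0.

1

b = (14/5, -2/5, -7/5)
c = (0, -4/9, 28/5)
Ac = (0, 0, -52/45)
Σ b_i: 14/5·1 + (-2/5)·1 + (-7/5)·1 = 1 ✓
b·c: (-2/5)·(-4/9) + (-7/5)·28/5 = -1724/225 ≠ 1/2 ⇒ order 1.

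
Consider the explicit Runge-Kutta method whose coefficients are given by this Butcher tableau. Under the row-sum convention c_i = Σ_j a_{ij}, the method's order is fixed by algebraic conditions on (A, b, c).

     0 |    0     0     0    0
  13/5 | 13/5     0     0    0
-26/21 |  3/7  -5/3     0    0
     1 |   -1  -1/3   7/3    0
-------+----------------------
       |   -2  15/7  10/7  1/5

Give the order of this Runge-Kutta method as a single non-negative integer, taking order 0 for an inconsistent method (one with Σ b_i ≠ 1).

0

b = (-2, 15/7, 10/7, 1/5)
c = (0, 13/5, -26/21, 1)
Ac = (0, 0, -13/3, -169/45)
Σ b_i: (-2)·1 + 15/7·1 + 10/7·1 + 1/5·1 = 62/35 ≠ 1 ⇒ order 0.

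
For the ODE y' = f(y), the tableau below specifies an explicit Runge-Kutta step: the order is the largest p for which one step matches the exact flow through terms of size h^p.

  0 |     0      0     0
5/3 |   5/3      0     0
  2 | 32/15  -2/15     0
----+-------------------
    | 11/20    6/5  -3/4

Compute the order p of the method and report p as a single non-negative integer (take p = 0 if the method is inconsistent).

3

b = (11/20, 6/5, -3/4)
c = (0, 5/3, 2)
Ac = (0, 0, -2/9)
Σ b_i: 11/20·1 + 6/5·1 + (-3/4)·1 = 1 ✓
b·c: 6/5·5/3 + (-3/4)·2 = 1/2 ✓
b·c²: 6/5·25/9 + (-3/4)·4 = 1/3 ✓
b·Ac: (-3/4)·(-2/9) = 1/6 ✓; 3 stages ⇒ order 3.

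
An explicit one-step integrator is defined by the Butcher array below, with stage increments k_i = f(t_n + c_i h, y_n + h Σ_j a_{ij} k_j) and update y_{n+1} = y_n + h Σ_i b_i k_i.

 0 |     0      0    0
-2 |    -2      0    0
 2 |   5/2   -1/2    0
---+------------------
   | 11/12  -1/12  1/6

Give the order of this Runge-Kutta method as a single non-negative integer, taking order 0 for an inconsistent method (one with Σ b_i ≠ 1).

b = (11/12, -1/12, 1/6)
c = (0, -2, 2)
Ac = (0, 0, 1)
Σ b_i: 11/12·1 + (-1/12)·1 + 1/6·1 = 1 ✓
b·c: (-1/12)·(-2) + 1/6·2 = 1/2 ✓
b·c²: (-1/12)·4 + 1/6·4 = 1/3 ✓
b·Ac: 1/6·1 = 1/6 ✓; 3 stages ⇒ order 3.

3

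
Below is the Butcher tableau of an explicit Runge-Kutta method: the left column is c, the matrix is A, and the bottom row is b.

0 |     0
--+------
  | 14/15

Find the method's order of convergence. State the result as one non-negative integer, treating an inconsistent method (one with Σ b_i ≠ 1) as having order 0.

0

b = (14/15)
c = (0)
Σ b_i: 14/15·1 = 14/15 ≠ 1 ⇒ order 0.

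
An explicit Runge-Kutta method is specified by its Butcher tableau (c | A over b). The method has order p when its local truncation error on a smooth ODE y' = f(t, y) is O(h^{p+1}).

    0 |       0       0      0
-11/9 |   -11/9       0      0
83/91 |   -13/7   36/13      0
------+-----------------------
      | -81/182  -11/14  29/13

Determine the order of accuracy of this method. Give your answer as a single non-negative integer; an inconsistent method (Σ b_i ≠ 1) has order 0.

1

b = (-81/182, -11/14, 29/13)
c = (0, -11/9, 83/91)
Ac = (0, 0, -44/13)
Σ b_i: (-81/182)·1 + (-11/14)·1 + 29/13·1 = 1 ✓
b·c: (-11/14)·(-11/9) + 29/13·83/91 = 63775/21294 ≠ 1/2 ⇒ order 1.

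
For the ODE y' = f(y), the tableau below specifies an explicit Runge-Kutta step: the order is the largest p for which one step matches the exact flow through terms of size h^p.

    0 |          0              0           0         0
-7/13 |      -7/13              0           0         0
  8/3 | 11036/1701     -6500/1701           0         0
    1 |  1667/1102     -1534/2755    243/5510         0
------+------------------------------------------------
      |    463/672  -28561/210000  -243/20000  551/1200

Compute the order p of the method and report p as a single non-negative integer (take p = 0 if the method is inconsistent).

b = (463/672, -28561/210000, -243/20000, 551/1200)
c = (0, -7/13, 8/3, 1)
Ac = (0, 0, 500/243, 230/551)
Σ b_i: 463/672·1 + (-28561/210000)·1 + (-243/20000)·1 + 551/1200·1 = 1 ✓
b·c: (-28561/210000)·(-7/13) + (-243/20000)·8/3 + 551/1200·1 = 1/2 ✓
b·c²: (-28561/210000)·49/169 + (-243/20000)·64/9 + 551/1200·1 = 1/3 ✓
b·Ac: (-243/20000)·500/243 + 551/1200·230/551 = 1/6 ✓
b·c³: (-28561/210000)·(-343/2197) + (-243/20000)·512/27 + 551/1200·1 = 1/4 ✓
b·(c∘Ac): (-243/20000)·4000/729 + 551/1200·230/551 = 1/8 ✓
b·Ac²: (-243/20000)·(-3500/3159) + 551/1200·1090/7163 = 1/12 ✓
b·A²c: 551/1200·50/551 = 1/24 ✓; 4 stages ⇒ order 4.

4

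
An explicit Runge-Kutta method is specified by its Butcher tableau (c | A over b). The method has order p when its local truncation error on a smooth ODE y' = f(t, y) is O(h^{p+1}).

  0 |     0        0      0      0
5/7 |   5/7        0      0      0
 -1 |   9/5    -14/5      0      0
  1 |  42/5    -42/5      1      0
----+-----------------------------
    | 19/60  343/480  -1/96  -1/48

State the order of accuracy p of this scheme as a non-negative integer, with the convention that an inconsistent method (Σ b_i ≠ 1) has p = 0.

4

b = (19/60, 343/480, -1/96, -1/48)
c = (0, 5/7, -1, 1)
Ac = (0, 0, -2, -7)
Σ b_i: 19/60·1 + 343/480·1 + (-1/96)·1 + (-1/48)·1 = 1 ✓
b·c: 343/480·5/7 + (-1/96)·(-1) + (-1/48)·1 = 1/2 ✓
b·c²: 343/480·25/49 + (-1/96)·1 + (-1/48)·1 = 1/3 ✓
b·Ac: (-1/96)·(-2) + (-1/48)·(-7) = 1/6 ✓
b·c³: 343/480·125/343 + (-1/96)·(-1) + (-1/48)·1 = 1/4 ✓
b·(c∘Ac): (-1/96)·2 + (-1/48)·(-7) = 1/8 ✓
b·Ac²: (-1/96)·(-10/7) + (-1/48)·(-23/7) = 1/12 ✓
b·A²c: (-1/48)·(-2) = 1/24 ✓; 4 stages ⇒ order 4.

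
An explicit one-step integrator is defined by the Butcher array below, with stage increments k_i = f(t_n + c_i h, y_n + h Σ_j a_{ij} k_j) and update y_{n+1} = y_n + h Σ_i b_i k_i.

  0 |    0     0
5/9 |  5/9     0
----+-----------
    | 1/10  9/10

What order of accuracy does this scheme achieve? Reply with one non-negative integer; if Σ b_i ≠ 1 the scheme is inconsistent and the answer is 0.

b = (1/10, 9/10)
c = (0, 5/9)
Σ b_i: 1/10·1 + 9/10·1 = 1 ✓
b·c: 9/10·5/9 = 1/2 ✓; 2 stages ⇒ order 2.

2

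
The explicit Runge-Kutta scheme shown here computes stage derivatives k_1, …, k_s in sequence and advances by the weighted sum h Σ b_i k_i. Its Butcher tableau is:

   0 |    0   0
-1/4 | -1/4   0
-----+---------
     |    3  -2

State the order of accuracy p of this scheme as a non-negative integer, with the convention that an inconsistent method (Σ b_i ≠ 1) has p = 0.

2

b = (3, -2)
c = (0, -1/4)
Σ b_i: 3·1 + (-2)·1 = 1 ✓
b·c: (-2)·(-1/4) = 1/2 ✓; 2 stages ⇒ order 2.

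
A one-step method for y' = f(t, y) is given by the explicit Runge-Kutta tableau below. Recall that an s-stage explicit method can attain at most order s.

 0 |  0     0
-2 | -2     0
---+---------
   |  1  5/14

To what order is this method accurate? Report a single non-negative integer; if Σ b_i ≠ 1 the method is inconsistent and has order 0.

b = (1, 5/14)
c = (0, -2)
Σ b_i: 1·1 + 5/14·1 = 19/14 ≠ 1 ⇒ order 0.

0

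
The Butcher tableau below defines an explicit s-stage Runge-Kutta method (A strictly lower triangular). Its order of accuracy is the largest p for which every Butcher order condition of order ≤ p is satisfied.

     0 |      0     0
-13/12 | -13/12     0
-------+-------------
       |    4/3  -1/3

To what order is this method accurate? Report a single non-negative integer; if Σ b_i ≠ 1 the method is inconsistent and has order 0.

b = (4/3, -1/3)
c = (0, -13/12)
Σ b_i: 4/3·1 + (-1/3)·1 = 1 ✓
b·c: (-1/3)·(-13/12) = 13/36 ≠ 1/2 ⇒ order 1.

1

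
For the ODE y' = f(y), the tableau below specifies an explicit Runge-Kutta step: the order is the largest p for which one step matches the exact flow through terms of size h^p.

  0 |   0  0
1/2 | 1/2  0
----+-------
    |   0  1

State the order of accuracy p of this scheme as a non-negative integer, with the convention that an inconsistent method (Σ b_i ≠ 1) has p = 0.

b = (0, 1)
c = (0, 1/2)
Σ b_i: 1·1 = 1 ✓
b·c: 1·1/2 = 1/2 ✓; 2 stages ⇒ order 2.

2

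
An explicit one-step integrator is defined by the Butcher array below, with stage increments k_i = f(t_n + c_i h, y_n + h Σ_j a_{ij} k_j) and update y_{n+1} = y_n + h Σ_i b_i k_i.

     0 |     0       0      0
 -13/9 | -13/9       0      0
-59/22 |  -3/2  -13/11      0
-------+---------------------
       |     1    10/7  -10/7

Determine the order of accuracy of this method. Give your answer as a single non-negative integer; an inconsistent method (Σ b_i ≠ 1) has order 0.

1

b = (1, 10/7, -10/7)
c = (0, -13/9, -59/22)
Ac = (0, 0, 169/99)
Σ b_i: 1·1 + 10/7·1 + (-10/7)·1 = 1 ✓
b·c: 10/7·(-13/9) + (-10/7)·(-59/22) = 175/99 ≠ 1/2 ⇒ order 1.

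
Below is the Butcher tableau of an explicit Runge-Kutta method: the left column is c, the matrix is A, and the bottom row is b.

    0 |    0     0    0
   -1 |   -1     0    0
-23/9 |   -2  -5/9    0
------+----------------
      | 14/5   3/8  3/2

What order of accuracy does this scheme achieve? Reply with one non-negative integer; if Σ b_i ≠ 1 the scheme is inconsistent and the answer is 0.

b = (14/5, 3/8, 3/2)
c = (0, -1, -23/9)
Ac = (0, 0, 5/9)
Σ b_i: 14/5·1 + 3/8·1 + 3/2·1 = 187/40 ≠ 1 ⇒ order 0.

0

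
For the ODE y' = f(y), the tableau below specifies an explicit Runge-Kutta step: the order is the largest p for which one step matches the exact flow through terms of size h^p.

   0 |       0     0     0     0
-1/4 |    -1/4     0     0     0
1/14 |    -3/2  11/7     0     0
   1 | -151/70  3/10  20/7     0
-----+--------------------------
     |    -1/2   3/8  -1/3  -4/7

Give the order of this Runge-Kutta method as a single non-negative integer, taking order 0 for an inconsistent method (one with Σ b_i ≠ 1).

b = (-1/2, 3/8, -1/3, -4/7)
c = (0, -1/4, 1/14, 1)
Ac = (0, 0, -11/28, 253/1960)
Σ b_i: (-1/2)·1 + 3/8·1 + (-1/3)·1 + (-4/7)·1 = -173/168 ≠ 1 ⇒ order 0.

0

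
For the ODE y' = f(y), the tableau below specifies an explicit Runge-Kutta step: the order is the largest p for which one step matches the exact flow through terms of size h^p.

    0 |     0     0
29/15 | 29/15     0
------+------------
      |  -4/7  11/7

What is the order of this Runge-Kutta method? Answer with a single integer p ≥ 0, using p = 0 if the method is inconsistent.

b = (-4/7, 11/7)
c = (0, 29/15)
Σ b_i: (-4/7)·1 + 11/7·1 = 1 ✓
b·c: 11/7·29/15 = 319/105 ≠ 1/2 ⇒ order 1.

1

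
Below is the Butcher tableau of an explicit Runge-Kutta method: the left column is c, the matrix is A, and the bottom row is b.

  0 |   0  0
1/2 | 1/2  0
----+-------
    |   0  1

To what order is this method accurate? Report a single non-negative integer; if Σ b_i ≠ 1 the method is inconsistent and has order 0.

b = (0, 1)
c = (0, 1/2)
Σ b_i: 1·1 = 1 ✓
b·c: 1·1/2 = 1/2 ✓; 2 stages ⇒ order 2.

2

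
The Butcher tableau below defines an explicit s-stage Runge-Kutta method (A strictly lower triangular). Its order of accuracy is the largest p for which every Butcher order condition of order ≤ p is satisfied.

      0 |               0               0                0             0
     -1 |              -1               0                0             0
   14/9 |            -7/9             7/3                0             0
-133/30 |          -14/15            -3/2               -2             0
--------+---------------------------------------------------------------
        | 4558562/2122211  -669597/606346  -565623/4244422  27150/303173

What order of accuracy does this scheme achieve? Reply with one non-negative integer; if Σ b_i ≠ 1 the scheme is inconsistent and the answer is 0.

3

b = (4558562/2122211, -669597/606346, -565623/4244422, 27150/303173)
c = (0, -1, 14/9, -133/30)
Ac = (0, 0, -7/3, -29/18)
Σ b_i: 4558562/2122211·1 + (-669597/606346)·1 + (-565623/4244422)·1 + 27150/303173·1 = 1 ✓
b·c: (-669597/606346)·(-1) + (-565623/4244422)·14/9 + 27150/303173·(-133/30) = 1/2 ✓
b·c²: (-669597/606346)·1 + (-565623/4244422)·196/81 + 27150/303173·17689/900 = 1/3 ✓
b·Ac: (-565623/4244422)·(-7/3) + 27150/303173·(-29/18) = 1/6 ✓
b·c³: (-669597/606346)·(-1) + (-565623/4244422)·2744/729 + 27150/303173·(-2352637/27000) = -392936927/54571140 ≠ 1/4 ⇒ order 3.
b·(c∘Ac): (-565623/4244422)·(-98/27) + 27150/303173·3857/540 = 6130159/5457114 ≠ 1/8
b·Ac²: (-565623/4244422)·7/3 + 27150/303173·(-1027/162) = -14384957/16371342 ≠ 1/12
b·A²c: 27150/303173·14/3 = 126700/303173 ≠ 1/24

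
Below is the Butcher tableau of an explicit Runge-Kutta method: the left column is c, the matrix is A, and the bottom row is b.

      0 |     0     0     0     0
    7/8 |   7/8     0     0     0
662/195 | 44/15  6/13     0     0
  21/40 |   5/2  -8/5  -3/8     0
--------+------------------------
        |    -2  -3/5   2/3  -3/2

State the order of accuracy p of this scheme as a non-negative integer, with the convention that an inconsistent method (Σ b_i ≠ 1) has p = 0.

b = (-2, -3/5, 2/3, -3/2)
c = (0, 7/8, 662/195, 21/40)
Ac = (0, 0, 21/52, -139/52)
Σ b_i: (-2)·1 + (-3/5)·1 + 2/3·1 + (-3/2)·1 = -103/30 ≠ 1 ⇒ order 0.

0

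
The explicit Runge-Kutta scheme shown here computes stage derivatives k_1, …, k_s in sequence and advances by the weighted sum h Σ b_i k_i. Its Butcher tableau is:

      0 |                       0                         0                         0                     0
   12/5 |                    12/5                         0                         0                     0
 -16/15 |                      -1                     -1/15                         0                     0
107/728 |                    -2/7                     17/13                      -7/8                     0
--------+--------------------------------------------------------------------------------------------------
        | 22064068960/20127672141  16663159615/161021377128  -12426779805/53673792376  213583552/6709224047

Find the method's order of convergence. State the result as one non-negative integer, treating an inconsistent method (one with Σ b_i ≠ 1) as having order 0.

b = (22064068960/20127672141, 16663159615/161021377128, -12426779805/53673792376, 213583552/6709224047)
c = (0, 12/5, -16/15, 107/728)
Ac = (0, 0, -4/25, 794/195)
Σ b_i: 22064068960/20127672141·1 + 16663159615/161021377128·1 + (-12426779805/53673792376)·1 + 213583552/6709224047·1 = 1 ✓
b·c: 16663159615/161021377128·12/5 + (-12426779805/53673792376)·(-16/15) + 213583552/6709224047·107/728 = 1/2 ✓
b·c²: 16663159615/161021377128·144/25 + (-12426779805/53673792376)·256/225 + 213583552/6709224047·11449/529984 = 1/3 ✓
b·Ac: (-12426779805/53673792376)·(-4/25) + 213583552/6709224047·794/195 = 1/6 ✓
b·c³: 16663159615/161021377128·1728/125 + (-12426779805/53673792376)·(-4096/3375) + 213583552/6709224047·1225043/385828352 = 144696467268013/84536222992200 ≠ 1/4 ⇒ order 3.
b·(c∘Ac): (-12426779805/53673792376)·64/375 + 213583552/6709224047·42479/70980 = -10296186968/503191803525 ≠ 1/8
b·Ac²: (-12426779805/53673792376)·(-48/125) + 213583552/6709224047·3824/585 = 448341338374/1509575410575 ≠ 1/12
b·A²c: 213583552/6709224047·7/50 = 747542432/167730601175 ≠ 1/24

3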